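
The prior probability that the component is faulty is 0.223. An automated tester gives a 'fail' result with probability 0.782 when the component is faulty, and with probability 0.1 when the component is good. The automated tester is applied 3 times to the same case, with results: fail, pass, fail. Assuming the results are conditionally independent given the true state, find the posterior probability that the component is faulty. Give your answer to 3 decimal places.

Posterior P(H) ≈ 0.810

With H the event that the component is faulty, the joint likelihood of the observed sequence is P(data|H) = 0.782·0.218·0.782 = 0.13331 and P(data|¬H) = 0.1·0.9·0.1 = 0.0090000.
Bayes: P(H|data) = 0.223·0.13331 / (0.223·0.13331 + 0.777·0.0090000) = 0.029729/0.036722 = 0.8096.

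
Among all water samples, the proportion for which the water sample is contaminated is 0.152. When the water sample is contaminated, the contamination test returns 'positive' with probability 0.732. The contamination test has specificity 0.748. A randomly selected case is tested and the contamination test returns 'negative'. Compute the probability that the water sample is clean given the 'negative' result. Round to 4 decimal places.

Write H for 'the water sample is contaminated'. Prior odds H:¬H = 0.152/0.848 = 0.17925. For the 'negative' outcome, the likelihood ratio is 0.268/0.748 = 0.35829.
Posterior odds = 0.17925 × 0.35829 = 0.064222, so P(H|E) = 0.064222/(1+0.064222) = 0.0603. Then P(¬H|E) = 1 − 0.0603 = 0.9397.

P(¬H | E) ≈ 0.9397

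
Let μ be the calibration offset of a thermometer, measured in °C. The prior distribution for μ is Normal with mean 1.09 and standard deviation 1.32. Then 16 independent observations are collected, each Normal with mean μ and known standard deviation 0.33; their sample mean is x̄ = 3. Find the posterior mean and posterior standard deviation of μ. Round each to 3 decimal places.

With known σ, the Normal prior is conjugate. Weight on the data is w = (n/σ²)/(n/σ² + 1/τ₀²) = 146.924/(146.924+0.573921) = 0.99611.
Posterior mean = w·x̄ + (1−w)·μ₀ = 0.99611·3 + 0.0038911·1.09 = 2.993. Posterior variance = 1/(146.924+0.573921) = 0.00677977, so SD = 0.082.

Posterior mean ≈ 2.993; posterior SD ≈ 0.082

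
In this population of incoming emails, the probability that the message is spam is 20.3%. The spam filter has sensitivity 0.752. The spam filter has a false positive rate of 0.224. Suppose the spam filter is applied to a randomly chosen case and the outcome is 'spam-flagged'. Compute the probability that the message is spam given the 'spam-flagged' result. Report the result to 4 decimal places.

Write H for 'the message is spam'. Prior odds H:¬H = 0.203/0.797 = 0.25471. For the 'spam-flagged' outcome, the likelihood ratio is 0.752/0.224 = 3.3571.
Posterior odds = 0.25471 × 3.3571 = 0.85508, so P(H|E) = 0.85508/(1+0.85508) = 0.4609.

P(H | E) ≈ 0.4609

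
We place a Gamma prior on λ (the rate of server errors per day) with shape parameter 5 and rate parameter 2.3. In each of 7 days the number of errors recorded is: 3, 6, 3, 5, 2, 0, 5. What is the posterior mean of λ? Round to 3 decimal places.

Posterior mean ≈ 3.118

The Poisson likelihood adds the total count to the shape and the number of exposure periods to the rate. Here ∑xᵢ = 24 and n = 7, so shape 5→29 and rate 2.3→9.3.
Posterior mean = shape/rate = 29/9.3 = 3.118.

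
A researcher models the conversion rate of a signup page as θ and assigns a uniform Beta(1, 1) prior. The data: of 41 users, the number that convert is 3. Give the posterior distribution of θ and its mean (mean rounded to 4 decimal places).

Posterior: Beta(4, 39); mean ≈ 0.0930

Observing 3 successes and 38 failures updates Beta(1, 1) by adding the success and failure counts to the two shape parameters: α = 1+3 = 4, β = 1+38 = 39.
Posterior mean = α/(α+β) = 4/43 = 0.0930.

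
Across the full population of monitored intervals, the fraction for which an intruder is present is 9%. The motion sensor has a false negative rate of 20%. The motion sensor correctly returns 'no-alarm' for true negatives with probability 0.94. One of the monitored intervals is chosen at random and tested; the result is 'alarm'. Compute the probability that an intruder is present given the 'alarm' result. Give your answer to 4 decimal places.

Let H be the event that an intruder is present. P(H) = 0.09, so P(¬H) = 0.91. With E the 'alarm' result, P(E|H) = 0.8 and P(E|¬H) = 0.06.
P(E) = 0.8·0.09 + 0.06·0.91 = 0.072000 + 0.054600 = 0.12660.
By Bayes' theorem, P(H|E) = 0.072000 / 0.12660 = 0.5687.

P(H | E) ≈ 0.5687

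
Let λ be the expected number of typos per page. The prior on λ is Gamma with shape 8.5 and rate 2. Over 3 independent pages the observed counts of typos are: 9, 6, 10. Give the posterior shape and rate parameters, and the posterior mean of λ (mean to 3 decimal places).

The Poisson likelihood adds the total count to the shape and the number of exposure periods to the rate. Here ∑xᵢ = 25 and n = 3, so shape 8.5→33.5 and rate 2→5.
Posterior mean = shape/rate = 33.5/5 = 6.700.

Posterior: Gamma(shape=33.5, rate=5); mean ≈ 6.700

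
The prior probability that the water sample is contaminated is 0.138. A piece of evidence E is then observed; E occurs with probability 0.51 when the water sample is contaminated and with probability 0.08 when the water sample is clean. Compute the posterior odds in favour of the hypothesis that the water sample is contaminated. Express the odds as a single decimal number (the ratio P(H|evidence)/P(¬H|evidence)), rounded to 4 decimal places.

Posterior odds ≈ 1.0206

Prior odds = 0.138/(1−0.138) = 0.16009. In log-odds, ln(0.16009) = -1.8320.
Add log likelihood ratio: ln(6.3750) = 1.8524.
Posterior log-odds = 0.020383, so posterior odds = exp(0.020383) = 1.0206.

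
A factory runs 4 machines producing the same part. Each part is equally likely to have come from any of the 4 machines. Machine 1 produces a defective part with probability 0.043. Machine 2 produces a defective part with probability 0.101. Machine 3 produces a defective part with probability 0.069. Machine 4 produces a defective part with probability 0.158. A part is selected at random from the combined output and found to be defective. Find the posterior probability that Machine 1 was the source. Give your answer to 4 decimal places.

Posterior probability ≈ 0.1159

Tabulate prior·likelihood by source: [1] prior 0.25, lik 0.043, product 0.01075; [2] prior 0.25, lik 0.101, product 0.02525; [3] prior 0.25, lik 0.069, product 0.01725; [4] prior 0.25, lik 0.158, product 0.03950.
Normalizing constant = 0.092750; the posterior for Machine 1 is its product over the sum, 0.01075/0.092750 = 0.1159.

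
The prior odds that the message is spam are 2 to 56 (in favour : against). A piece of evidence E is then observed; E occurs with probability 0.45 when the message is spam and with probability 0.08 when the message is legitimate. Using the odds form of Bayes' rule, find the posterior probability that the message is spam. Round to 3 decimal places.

Posterior probability ≈ 0.167

Prior odds = 2/56 = 0.035714. In log-odds, ln(0.035714) = -3.3322.
Add log likelihood ratio: ln(5.6250) = 1.7272.
Posterior log-odds = -1.6050, so posterior odds = exp(-1.6050) = 0.20089. Converting, P(H|E) = 0.20089/1.2009 = 0.167.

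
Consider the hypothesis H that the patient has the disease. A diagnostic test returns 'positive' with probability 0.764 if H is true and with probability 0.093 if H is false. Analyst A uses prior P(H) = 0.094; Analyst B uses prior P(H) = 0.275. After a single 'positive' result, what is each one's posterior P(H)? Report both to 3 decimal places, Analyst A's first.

The likelihood ratio for a 'positive' result is 0.764/0.093 = 8.2151.
Analyst A: prior odds 0.094/0.906 = 0.10375; posterior odds 0.85233; posterior probability 0.460.
Analyst B: prior odds 0.275/0.725 = 0.37931; posterior odds 3.1161; posterior probability 0.757.

Analyst A: 0.460; Analyst B: 0.757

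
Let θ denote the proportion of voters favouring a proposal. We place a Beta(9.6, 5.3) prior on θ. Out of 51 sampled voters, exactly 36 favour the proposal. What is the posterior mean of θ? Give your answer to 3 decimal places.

Observing 36 successes and 15 failures updates Beta(9.6, 5.3) by adding the success and failure counts to the two shape parameters: α = 9.6+36 = 45.6, β = 5.3+15 = 20.3.
E[θ | data] = 45.6/(45.6+20.3) = 0.692.

Posterior mean ≈ 0.692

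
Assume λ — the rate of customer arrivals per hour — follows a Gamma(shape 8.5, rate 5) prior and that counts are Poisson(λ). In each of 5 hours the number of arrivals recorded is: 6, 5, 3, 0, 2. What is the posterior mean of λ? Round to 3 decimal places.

Posterior mean ≈ 2.450

The Poisson likelihood adds the total count to the shape and the number of exposure periods to the rate. Here ∑xᵢ = 16 and n = 5, so shape 8.5→24.5 and rate 5→10.
E[λ | data] = 24.5/10 = 2.450.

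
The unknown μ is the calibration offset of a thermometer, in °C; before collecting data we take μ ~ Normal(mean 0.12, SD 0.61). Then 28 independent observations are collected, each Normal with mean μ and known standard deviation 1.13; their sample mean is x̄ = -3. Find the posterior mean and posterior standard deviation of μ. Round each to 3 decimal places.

Posterior mean ≈ -2.659; posterior SD ≈ 0.202

With known σ, the Normal prior is conjugate. Weight on the data is w = (n/σ²)/(n/σ² + 1/τ₀²) = 21.9281/(21.9281+2.68745) = 0.89082.
Posterior mean = w·x̄ + (1−w)·μ₀ = 0.89082·-3 + 0.10918·0.12 = -2.659. Posterior variance = 1/(21.9281+2.68745) = 0.0406247, so SD = 0.202.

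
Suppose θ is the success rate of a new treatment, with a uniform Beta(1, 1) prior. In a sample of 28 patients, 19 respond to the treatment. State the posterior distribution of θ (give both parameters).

Observing 19 successes and 9 failures updates Beta(1, 1) by adding the success and failure counts to the two shape parameters: α = 1+19 = 20, β = 1+9 = 10.

Posterior: Beta(20, 10)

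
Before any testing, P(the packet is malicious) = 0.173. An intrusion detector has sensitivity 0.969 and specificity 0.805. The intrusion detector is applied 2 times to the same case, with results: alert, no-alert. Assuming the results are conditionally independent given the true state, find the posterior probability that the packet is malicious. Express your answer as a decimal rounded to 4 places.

Posterior P(H) ≈ 0.0385

Let H be the event that the packet is malicious; start with P(H) = 0.173. P('alert'|H) = 0.969, P('alert'|¬H) = 0.195.
Update on result 1 ('alert'): P(H) ← 0.969·0.1730 / (0.969·0.1730 + 0.195·0.8270) = 0.16764/0.32890 = 0.5097.
Update on result 2 ('no-alert'): P(H) ← 0.031·0.5097 / (0.031·0.5097 + 0.805·0.4903) = 0.015800/0.41050 = 0.0385.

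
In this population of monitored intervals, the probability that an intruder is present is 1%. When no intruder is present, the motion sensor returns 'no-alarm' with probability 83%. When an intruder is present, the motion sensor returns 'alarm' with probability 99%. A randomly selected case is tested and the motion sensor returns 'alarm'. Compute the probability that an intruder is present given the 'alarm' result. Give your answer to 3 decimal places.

P(H | E) ≈ 0.056

Write H for 'an intruder is present'. Prior odds H:¬H = 0.01/0.99 = 0.010101. For the 'alarm' outcome, the likelihood ratio is 0.99/0.17 = 5.8235.
Posterior odds = 0.010101 × 5.8235 = 0.058824, so P(H|E) = 0.058824/(1+0.058824) = 0.056.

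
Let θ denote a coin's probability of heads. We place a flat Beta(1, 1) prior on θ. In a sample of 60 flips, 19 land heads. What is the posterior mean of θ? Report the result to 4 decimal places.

The binomial likelihood is conjugate to the Beta prior: with 19 successes and 41 failures, the posterior is Beta(1+19, 1+41) = Beta(20, 42).
E[θ | data] = 20/(20+42) = 0.3226.

Posterior mean ≈ 0.3226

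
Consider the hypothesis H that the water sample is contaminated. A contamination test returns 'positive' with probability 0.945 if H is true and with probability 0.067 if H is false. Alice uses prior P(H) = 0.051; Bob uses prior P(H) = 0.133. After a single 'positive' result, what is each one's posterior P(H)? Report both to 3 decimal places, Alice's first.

The likelihood ratio for a 'positive' result is 0.945/0.067 = 14.104.
Alice: prior odds 0.051/0.949 = 0.053741; posterior odds 0.75799; posterior probability 0.431.
Bob: prior odds 0.133/0.867 = 0.15340; posterior odds 2.1637; posterior probability 0.684.

Alice: 0.431; Bob: 0.684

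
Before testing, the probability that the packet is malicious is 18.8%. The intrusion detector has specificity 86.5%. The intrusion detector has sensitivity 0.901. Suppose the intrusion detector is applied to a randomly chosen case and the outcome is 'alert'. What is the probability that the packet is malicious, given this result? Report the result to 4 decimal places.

Write H for 'the packet is malicious'. Prior odds H:¬H = 0.188/0.812 = 0.23153. For the 'alert' outcome, the likelihood ratio is 0.901/0.135 = 6.6741.
Posterior odds = 0.23153 × 6.6741 = 1.5452, so P(H|E) = 1.5452/(1+1.5452) = 0.6071.

P(H | E) ≈ 0.6071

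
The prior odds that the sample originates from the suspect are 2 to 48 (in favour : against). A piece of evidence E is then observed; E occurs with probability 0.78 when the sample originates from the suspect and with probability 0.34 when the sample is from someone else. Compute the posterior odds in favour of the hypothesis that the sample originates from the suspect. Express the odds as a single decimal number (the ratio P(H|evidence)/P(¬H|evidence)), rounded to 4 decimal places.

Posterior odds ≈ 0.0956

Prior odds = 2/48 = 0.041667. In log-odds, ln(0.041667) = -3.1781.
Add log likelihood ratio: ln(2.2941) = 0.83035.
Posterior log-odds = -2.3477, so posterior odds = exp(-2.3477) = 0.095588.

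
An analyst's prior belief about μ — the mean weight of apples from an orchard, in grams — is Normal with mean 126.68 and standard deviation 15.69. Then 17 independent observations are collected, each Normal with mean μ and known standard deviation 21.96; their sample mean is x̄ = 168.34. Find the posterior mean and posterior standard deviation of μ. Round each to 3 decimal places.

Posterior mean ≈ 164.035; posterior SD ≈ 5.043

With known σ, the Normal prior is conjugate. Weight on the data is w = (n/σ²)/(n/σ² + 1/τ₀²) = 0.0352520/(0.0352520+0.00406213) = 0.89668.
Posterior mean = w·x̄ + (1−w)·μ₀ = 0.89668·168.34 + 0.10332·126.68 = 164.035. Posterior variance = 1/(0.0352520+0.00406213) = 25.4361, so SD = 5.043.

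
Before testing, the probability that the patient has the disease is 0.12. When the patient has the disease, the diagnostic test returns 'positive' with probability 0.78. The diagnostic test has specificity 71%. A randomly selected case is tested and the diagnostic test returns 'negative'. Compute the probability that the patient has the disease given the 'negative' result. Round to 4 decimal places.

P(H | E) ≈ 0.0405

Write H for 'the patient has the disease'. Prior odds H:¬H = 0.12/0.88 = 0.13636. For the 'negative' outcome, the likelihood ratio is 0.22/0.71 = 0.30986.
Posterior odds = 0.13636 × 0.30986 = 0.042254, so P(H|E) = 0.042254/(1+0.042254) = 0.0405.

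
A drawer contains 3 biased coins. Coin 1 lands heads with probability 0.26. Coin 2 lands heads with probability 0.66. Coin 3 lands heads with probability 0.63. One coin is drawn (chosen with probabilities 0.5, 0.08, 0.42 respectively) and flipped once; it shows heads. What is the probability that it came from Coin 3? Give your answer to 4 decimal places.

Posterior probability ≈ 0.5914

Tabulate prior·likelihood by source: [1] prior 0.5, lik 0.26, product 0.1300; [2] prior 0.08, lik 0.66, product 0.05280; [3] prior 0.42, lik 0.63, product 0.2646.
Normalizing constant = 0.44740; the posterior for Coin 3 is its product over the sum, 0.2646/0.44740 = 0.5914.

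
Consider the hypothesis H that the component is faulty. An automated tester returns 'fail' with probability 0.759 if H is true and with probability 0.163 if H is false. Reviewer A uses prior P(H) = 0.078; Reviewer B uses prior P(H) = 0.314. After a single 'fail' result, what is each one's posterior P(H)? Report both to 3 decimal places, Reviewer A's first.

P('+'|H) = 0.759, P('+'|¬H) = 0.163.
Reviewer A: numerator 0.759·0.078 = 0.059202; evidence = 0.059202+0.163·0.922 = 0.20949; posterior = 0.283.
Reviewer B: numerator 0.759·0.314 = 0.23833; evidence = 0.23833+0.163·0.686 = 0.35014; posterior = 0.681.

Reviewer A: 0.283; Reviewer B: 0.681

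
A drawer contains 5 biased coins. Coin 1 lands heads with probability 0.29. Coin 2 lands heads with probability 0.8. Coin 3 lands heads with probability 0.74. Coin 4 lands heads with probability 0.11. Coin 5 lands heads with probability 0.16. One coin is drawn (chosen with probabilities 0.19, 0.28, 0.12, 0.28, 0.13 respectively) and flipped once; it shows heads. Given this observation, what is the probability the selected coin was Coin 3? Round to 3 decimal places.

P(heads|C1) = 0.29; P(heads|C2) = 0.8; P(heads|C3) = 0.74; P(heads|C4) = 0.11; P(heads|C5) = 0.16.
Prior × likelihood for each source: 0.19·0.29=0.05510, 0.28·0.8=0.2240, 0.12·0.74=0.08880, 0.28·0.11=0.03080, 0.13·0.16=0.02080. Summing gives P(heads) = 0.41950.
P(Coin 3 | heads) = 0.08880 / 0.41950 = 0.212.

Posterior probability ≈ 0.212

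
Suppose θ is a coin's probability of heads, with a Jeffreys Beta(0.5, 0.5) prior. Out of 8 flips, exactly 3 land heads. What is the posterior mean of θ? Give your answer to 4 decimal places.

Posterior mean ≈ 0.3889

Observing 3 successes and 5 failures updates Beta(0.5, 0.5) by adding the success and failure counts to the two shape parameters: α = 0.5+3 = 3.5, β = 0.5+5 = 5.5.
Posterior mean = α/(α+β) = 3.5/9 = 0.3889.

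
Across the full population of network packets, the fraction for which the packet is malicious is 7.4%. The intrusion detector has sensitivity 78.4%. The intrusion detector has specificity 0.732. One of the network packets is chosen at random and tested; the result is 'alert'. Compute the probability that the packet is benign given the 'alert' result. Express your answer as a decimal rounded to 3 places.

P(¬H | E) ≈ 0.811

Write H for 'the packet is malicious'. Prior odds H:¬H = 0.074/0.926 = 0.079914. For the 'alert' outcome, the likelihood ratio is 0.784/0.268 = 2.9254.
Posterior odds = 0.079914 × 2.9254 = 0.23378, so P(H|E) = 0.23378/(1+0.23378) = 0.189. Then P(¬H|E) = 1 − 0.189 = 0.811.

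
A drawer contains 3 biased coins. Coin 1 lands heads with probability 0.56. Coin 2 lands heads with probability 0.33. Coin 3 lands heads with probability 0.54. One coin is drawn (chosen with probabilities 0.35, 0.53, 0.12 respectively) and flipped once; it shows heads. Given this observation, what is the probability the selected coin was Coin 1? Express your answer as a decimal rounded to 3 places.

P(heads|C1) = 0.56; P(heads|C2) = 0.33; P(heads|C3) = 0.54.
Prior × likelihood for each source: 0.35·0.56=0.1960, 0.53·0.33=0.1749, 0.12·0.54=0.06480. Summing gives P(heads) = 0.43570.
P(Coin 1 | heads) = 0.1960 / 0.43570 = 0.450.

Posterior probability ≈ 0.450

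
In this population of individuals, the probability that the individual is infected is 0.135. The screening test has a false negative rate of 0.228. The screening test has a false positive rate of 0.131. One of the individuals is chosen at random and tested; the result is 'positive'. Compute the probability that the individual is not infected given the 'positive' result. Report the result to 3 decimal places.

P(¬H | E) ≈ 0.521

Let H be the event that the individual is infected. P(H) = 0.135, so P(¬H) = 0.865. With E the 'positive' result, P(E|H) = 0.772 and P(E|¬H) = 0.131.
P(E) = 0.772·0.135 + 0.131·0.865 = 0.10422 + 0.11331 = 0.21754.
By Bayes' theorem, P(H|E) = 0.10422 / 0.21754 = 0.479. Hence P(¬H|E) = 1 − 0.479 = 0.521.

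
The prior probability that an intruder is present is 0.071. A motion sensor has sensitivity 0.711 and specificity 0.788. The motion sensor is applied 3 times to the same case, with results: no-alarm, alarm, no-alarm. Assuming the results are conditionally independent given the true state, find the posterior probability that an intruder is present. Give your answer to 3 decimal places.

Posterior P(H) ≈ 0.033

Let H be the event that an intruder is present; start with P(H) = 0.071. P('alarm'|H) = 0.711, P('alarm'|¬H) = 0.212.
Update on result 1 ('no-alarm'): P(H) ← 0.289·0.0710 / (0.289·0.0710 + 0.788·0.9290) = 0.020519/0.75257 = 0.0273.
Update on result 2 ('alarm'): P(H) ← 0.711·0.0273 / (0.711·0.0273 + 0.212·0.9727) = 0.019386/0.22561 = 0.0859.
Update on result 3 ('no-alarm'): P(H) ← 0.289·0.0859 / (0.289·0.0859 + 0.788·0.9141) = 0.024833/0.74512 = 0.0333.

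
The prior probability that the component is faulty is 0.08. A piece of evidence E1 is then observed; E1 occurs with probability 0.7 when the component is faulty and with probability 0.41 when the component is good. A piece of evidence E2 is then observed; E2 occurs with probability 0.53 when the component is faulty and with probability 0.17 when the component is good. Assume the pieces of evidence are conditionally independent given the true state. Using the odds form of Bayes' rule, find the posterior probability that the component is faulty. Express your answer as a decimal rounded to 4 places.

Posterior probability ≈ 0.3164

Prior odds = 0.08/(1−0.08) = 0.086957.
Likelihood ratio for E1 = 0.7/0.41 = 1.7073.
Likelihood ratio for E2 = 0.53/0.17 = 3.1176.
Posterior odds = prior odds × LR₁ × LR₂ = 0.46285.
Posterior probability = odds/(1+odds) = 0.46285/1.4629 = 0.3164.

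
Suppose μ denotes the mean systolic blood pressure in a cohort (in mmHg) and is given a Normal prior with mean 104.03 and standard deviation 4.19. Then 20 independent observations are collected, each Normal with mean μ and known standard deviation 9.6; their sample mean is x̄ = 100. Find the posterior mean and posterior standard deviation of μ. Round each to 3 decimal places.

Posterior mean ≈ 100.838; posterior SD ≈ 1.910

Prior precision 1/τ₀² = 1/4.19² = 0.0569603; data precision n/σ² = 20/9.6² = 0.217014.
Posterior precision = 0.0569603 + 0.217014 = 0.273974, giving posterior SD = 1/√0.273974 = 1.910.
Posterior mean = (0.0569603·104.03 + 0.217014·100) / 0.273974 = 100.838.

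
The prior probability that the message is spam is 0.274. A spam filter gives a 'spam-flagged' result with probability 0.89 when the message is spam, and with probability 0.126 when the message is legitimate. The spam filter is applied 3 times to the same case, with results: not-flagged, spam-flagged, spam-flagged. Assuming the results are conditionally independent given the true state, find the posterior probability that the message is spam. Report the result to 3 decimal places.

Posterior P(H) ≈ 0.703

With H the event that the message is spam, the joint likelihood of the observed sequence is P(data|H) = 0.11·0.89·0.89 = 0.087131 and P(data|¬H) = 0.874·0.126·0.126 = 0.013876.
Bayes: P(H|data) = 0.274·0.087131 / (0.274·0.087131 + 0.726·0.013876) = 0.023874/0.033948 = 0.7033.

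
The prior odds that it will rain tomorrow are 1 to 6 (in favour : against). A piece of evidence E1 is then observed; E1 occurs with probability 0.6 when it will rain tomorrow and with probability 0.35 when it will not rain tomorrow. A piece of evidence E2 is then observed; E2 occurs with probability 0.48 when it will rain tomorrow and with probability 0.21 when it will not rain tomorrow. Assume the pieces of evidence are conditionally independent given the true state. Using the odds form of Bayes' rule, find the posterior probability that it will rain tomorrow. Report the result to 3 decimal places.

Posterior probability ≈ 0.395

Prior odds = 1/6 = 0.16667.
Likelihood ratio for E1 = 0.6/0.35 = 1.7143.
Likelihood ratio for E2 = 0.48/0.21 = 2.2857.
Posterior odds = prior odds × LR₁ × LR₂ = 0.65306.
Posterior probability = odds/(1+odds) = 0.65306/1.6531 = 0.395.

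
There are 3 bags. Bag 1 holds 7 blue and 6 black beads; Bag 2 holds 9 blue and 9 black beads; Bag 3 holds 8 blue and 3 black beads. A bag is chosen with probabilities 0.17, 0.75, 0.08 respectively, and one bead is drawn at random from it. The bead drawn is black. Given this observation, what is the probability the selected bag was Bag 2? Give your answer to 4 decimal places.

Tabulate prior·likelihood by source: [1] prior 0.17, lik 0.4615, product 0.07846; [2] prior 0.75, lik 0.5, product 0.3750; [3] prior 0.08, lik 0.2727, product 0.02182.
Normalizing constant = 0.47528; the posterior for Bag 2 is its product over the sum, 0.3750/0.47528 = 0.7890.

Posterior probability ≈ 0.7890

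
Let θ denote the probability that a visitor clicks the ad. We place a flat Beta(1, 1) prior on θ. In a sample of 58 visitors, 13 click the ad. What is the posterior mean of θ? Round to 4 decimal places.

Posterior mean ≈ 0.2333

The binomial likelihood is conjugate to the Beta prior: with 13 successes and 45 failures, the posterior is Beta(1+13, 1+45) = Beta(14, 46).
E[θ | data] = 14/(14+46) = 0.2333.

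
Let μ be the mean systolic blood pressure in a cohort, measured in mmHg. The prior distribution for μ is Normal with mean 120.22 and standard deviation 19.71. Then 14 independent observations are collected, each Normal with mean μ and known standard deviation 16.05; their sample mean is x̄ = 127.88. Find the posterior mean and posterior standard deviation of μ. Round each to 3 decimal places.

Prior precision 1/τ₀² = 1/19.71² = 0.00257411; data precision n/σ² = 14/16.05² = 0.0543473.
Posterior precision = 0.00257411 + 0.0543473 = 0.0569214, giving posterior SD = 1/√0.0569214 = 4.191.
Posterior mean = (0.00257411·120.22 + 0.0543473·127.88) / 0.0569214 = 127.534.

Posterior mean ≈ 127.534; posterior SD ≈ 4.191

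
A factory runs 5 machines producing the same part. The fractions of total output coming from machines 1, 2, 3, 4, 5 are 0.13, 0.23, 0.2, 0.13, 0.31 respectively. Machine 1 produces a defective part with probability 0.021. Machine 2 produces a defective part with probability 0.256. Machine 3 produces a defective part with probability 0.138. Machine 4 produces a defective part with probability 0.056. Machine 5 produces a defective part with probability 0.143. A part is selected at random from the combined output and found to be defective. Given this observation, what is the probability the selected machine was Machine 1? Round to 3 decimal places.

Posterior probability ≈ 0.019

P(defective|M1) = 0.021; P(defective|M2) = 0.256; P(defective|M3) = 0.138; P(defective|M4) = 0.056; P(defective|M5) = 0.143.
Prior × likelihood for each source: 0.13·0.021=0.002730, 0.23·0.256=0.05888, 0.2·0.138=0.02760, 0.13·0.056=0.007280, 0.31·0.143=0.04433. Summing gives P(defective) = 0.14082.
P(Machine 1 | defective) = 0.002730 / 0.14082 = 0.019.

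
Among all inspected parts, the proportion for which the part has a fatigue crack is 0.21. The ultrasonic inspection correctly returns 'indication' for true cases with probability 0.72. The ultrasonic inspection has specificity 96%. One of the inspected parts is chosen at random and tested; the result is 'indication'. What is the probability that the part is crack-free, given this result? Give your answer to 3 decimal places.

Write H for 'the part has a fatigue crack'. Prior odds H:¬H = 0.21/0.79 = 0.26582. For the 'indication' outcome, the likelihood ratio is 0.72/0.04 = 18.000.
Posterior odds = 0.26582 × 18.000 = 4.7848, so P(H|E) = 4.7848/(1+4.7848) = 0.827. Then P(¬H|E) = 1 − 0.827 = 0.173.

P(¬H | E) ≈ 0.173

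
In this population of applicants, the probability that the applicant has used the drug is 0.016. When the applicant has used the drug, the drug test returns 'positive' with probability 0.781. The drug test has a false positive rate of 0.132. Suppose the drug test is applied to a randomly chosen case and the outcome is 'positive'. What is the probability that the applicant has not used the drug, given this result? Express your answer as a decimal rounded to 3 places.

Write H for 'the applicant has used the drug'. Prior odds H:¬H = 0.016/0.984 = 0.016260. For the 'positive' outcome, the likelihood ratio is 0.781/0.132 = 5.9167.
Posterior odds = 0.016260 × 5.9167 = 0.096206, so P(H|E) = 0.096206/(1+0.096206) = 0.088. Then P(¬H|E) = 1 − 0.088 = 0.912.

P(¬H | E) ≈ 0.912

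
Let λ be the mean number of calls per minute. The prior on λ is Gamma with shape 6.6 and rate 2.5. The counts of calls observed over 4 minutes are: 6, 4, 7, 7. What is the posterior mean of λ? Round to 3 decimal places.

The Poisson likelihood adds the total count to the shape and the number of exposure periods to the rate. Here ∑xᵢ = 24 and n = 4, so shape 6.6→30.6 and rate 2.5→6.5.
E[λ | data] = 30.6/6.5 = 4.708.

Posterior mean ≈ 4.708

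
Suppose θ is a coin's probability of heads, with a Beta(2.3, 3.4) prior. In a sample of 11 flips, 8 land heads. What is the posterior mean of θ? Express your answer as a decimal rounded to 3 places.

Posterior mean ≈ 0.617

Observing 8 successes and 3 failures updates Beta(2.3, 3.4) by adding the success and failure counts to the two shape parameters: α = 2.3+8 = 10.3, β = 3.4+3 = 6.4.
Posterior mean = α/(α+β) = 10.3/16.7 = 0.617.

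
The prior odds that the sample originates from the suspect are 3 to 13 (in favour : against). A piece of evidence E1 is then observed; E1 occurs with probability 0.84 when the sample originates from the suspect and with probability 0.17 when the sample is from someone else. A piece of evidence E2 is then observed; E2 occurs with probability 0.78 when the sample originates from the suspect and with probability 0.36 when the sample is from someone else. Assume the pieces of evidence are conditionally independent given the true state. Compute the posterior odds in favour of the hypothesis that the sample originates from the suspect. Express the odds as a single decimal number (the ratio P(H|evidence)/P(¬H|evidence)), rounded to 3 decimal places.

Prior odds = 3/13 = 0.23077.
Likelihood ratio for E1 = 0.84/0.17 = 4.9412.
Likelihood ratio for E2 = 0.78/0.36 = 2.1667.
Posterior odds = prior odds × LR₁ × LR₂ = 2.4706.

Posterior odds ≈ 2.471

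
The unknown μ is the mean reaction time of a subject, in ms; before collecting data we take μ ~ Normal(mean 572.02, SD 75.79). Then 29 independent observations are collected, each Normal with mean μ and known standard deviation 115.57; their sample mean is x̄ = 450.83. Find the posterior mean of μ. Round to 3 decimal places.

With known σ, the Normal prior is conjugate. Weight on the data is w = (n/σ²)/(n/σ² + 1/τ₀²) = 0.00217124/(0.00217124+0.00017409) = 0.92577.
Posterior mean = w·x̄ + (1−w)·μ₀ = 0.92577·450.83 + 0.074229·572.02 = 459.826.

Posterior mean ≈ 459.826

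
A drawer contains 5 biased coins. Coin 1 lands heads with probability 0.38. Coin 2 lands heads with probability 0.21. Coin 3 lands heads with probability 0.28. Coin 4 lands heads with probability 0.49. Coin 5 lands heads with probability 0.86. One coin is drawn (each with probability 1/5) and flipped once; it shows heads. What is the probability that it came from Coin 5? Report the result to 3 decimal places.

Posterior probability ≈ 0.387

Tabulate prior·likelihood by source: [1] prior 0.2, lik 0.38, product 0.07600; [2] prior 0.2, lik 0.21, product 0.04200; [3] prior 0.2, lik 0.28, product 0.05600; [4] prior 0.2, lik 0.49, product 0.09800; [5] prior 0.2, lik 0.86, product 0.1720.
Normalizing constant = 0.44400; the posterior for Coin 5 is its product over the sum, 0.1720/0.44400 = 0.387.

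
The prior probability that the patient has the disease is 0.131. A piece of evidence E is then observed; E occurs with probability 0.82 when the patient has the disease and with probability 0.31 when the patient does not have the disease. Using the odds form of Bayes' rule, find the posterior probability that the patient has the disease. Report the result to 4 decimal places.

Posterior probability ≈ 0.2851

Prior odds = 0.131/(1−0.131) = 0.15075.
Likelihood ratio for E = 0.82/0.31 = 2.6452.
Posterior odds = prior odds × LR = 0.39875.
Posterior probability = odds/(1+odds) = 0.39875/1.3988 = 0.2851.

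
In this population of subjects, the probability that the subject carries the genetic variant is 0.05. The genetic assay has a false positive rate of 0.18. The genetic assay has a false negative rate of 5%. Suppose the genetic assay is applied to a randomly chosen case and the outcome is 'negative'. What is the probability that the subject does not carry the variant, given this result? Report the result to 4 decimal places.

P(¬H | E) ≈ 0.9968

Let H be the event that the subject carries the genetic variant. P(H) = 0.05, so P(¬H) = 0.95. With E the 'negative' result, P(E|H) = 0.05 and P(E|¬H) = 0.82.
P(E) = 0.05·0.05 + 0.82·0.95 = 0.0025000 + 0.77900 = 0.78150.
By Bayes' theorem, P(H|E) = 0.0025000 / 0.78150 = 0.0032. Hence P(¬H|E) = 1 − 0.0032 = 0.9968.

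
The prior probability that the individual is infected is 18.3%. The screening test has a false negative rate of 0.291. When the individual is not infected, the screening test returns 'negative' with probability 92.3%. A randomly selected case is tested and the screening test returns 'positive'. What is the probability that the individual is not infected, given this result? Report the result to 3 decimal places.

P(¬H | E) ≈ 0.327

Let H be the event that the individual is infected. P(H) = 0.183, so P(¬H) = 0.817. With E the 'positive' result, P(E|H) = 0.709 and P(E|¬H) = 0.077.
P(E) = 0.709·0.183 + 0.077·0.817 = 0.12975 + 0.062909 = 0.19266.
By Bayes' theorem, P(H|E) = 0.12975 / 0.19266 = 0.673. Hence P(¬H|E) = 1 − 0.673 = 0.327.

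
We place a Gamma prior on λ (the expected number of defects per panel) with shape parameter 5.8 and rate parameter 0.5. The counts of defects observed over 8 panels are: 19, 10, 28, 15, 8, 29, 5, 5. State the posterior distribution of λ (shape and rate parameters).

Posterior: Gamma(shape=124.8, rate=8.5)

Total count ∑xᵢ = 119 over n = 8 panels.
Gamma is conjugate to the Poisson likelihood: posterior is Gamma(shape = 5.8+119 = 124.8, rate = 0.5+8 = 8.5).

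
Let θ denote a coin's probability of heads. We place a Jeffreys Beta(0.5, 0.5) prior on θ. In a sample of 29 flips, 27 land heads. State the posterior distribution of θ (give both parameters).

Observing 27 successes and 2 failures updates Beta(0.5, 0.5) by adding the success and failure counts to the two shape parameters: α = 0.5+27 = 27.5, β = 0.5+2 = 2.5.

Posterior: Beta(27.5, 2.5)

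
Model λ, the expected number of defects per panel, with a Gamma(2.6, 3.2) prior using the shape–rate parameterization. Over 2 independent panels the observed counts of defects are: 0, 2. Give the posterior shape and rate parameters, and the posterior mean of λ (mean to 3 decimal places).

The Poisson likelihood adds the total count to the shape and the number of exposure periods to the rate. Here ∑xᵢ = 2 and n = 2, so shape 2.6→4.6 and rate 3.2→5.2.
Posterior mean = shape/rate = 4.6/5.2 = 0.885.

Posterior: Gamma(shape=4.6, rate=5.2); mean ≈ 0.885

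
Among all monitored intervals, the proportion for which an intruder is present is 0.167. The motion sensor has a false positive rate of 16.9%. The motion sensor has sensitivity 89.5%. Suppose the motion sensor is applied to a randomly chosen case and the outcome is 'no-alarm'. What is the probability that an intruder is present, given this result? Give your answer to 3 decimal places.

Let H be the event that an intruder is present. P(H) = 0.167, so P(¬H) = 0.833. With E the 'no-alarm' result, P(E|H) = 0.105 and P(E|¬H) = 0.831.
P(E) = 0.105·0.167 + 0.831·0.833 = 0.017535 + 0.69222 = 0.70976.
By Bayes' theorem, P(H|E) = 0.017535 / 0.70976 = 0.025.

P(H | E) ≈ 0.025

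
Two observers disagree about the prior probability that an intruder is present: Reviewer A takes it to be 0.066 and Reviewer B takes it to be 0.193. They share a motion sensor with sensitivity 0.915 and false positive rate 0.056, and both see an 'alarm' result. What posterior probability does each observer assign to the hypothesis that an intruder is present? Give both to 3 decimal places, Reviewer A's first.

Reviewer A: 0.536; Reviewer B: 0.796

P('+'|H) = 0.915, P('+'|¬H) = 0.056.
Reviewer A: numerator 0.915·0.066 = 0.060390; evidence = 0.060390+0.056·0.934 = 0.11269; posterior = 0.536.
Reviewer B: numerator 0.915·0.193 = 0.17660; evidence = 0.17660+0.056·0.807 = 0.22179; posterior = 0.796.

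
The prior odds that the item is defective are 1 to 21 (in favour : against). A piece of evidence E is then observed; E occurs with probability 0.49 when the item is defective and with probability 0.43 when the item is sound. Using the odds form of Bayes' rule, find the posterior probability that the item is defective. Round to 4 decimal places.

Posterior probability ≈ 0.0515

Prior odds = 1/21 = 0.047619.
Likelihood ratio for E = 0.49/0.43 = 1.1395.
Posterior odds = prior odds × LR = 0.054264.
Posterior probability = odds/(1+odds) = 0.054264/1.0543 = 0.0515.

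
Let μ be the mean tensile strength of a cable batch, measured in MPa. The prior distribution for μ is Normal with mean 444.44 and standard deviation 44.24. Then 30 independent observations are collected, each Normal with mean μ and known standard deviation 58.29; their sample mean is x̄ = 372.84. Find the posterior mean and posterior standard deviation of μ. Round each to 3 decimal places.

With known σ, the Normal prior is conjugate. Weight on the data is w = (n/σ²)/(n/σ² + 1/τ₀²) = 0.00882944/(0.00882944+0.00051094) = 0.94530.
Posterior mean = w·x̄ + (1−w)·μ₀ = 0.94530·372.84 + 0.054702·444.44 = 376.757. Posterior variance = 1/(0.00882944+0.00051094) = 107.062, so SD = 10.347.

Posterior mean ≈ 376.757; posterior SD ≈ 10.347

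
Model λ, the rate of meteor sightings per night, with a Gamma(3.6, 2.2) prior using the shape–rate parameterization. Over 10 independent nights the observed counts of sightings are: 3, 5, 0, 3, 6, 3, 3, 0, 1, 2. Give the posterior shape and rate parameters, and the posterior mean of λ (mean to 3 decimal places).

Posterior: Gamma(shape=29.6, rate=12.2); mean ≈ 2.426

The Poisson likelihood adds the total count to the shape and the number of exposure periods to the rate. Here ∑xᵢ = 26 and n = 10, so shape 3.6→29.6 and rate 2.2→12.2.
Posterior mean = shape/rate = 29.6/12.2 = 2.426.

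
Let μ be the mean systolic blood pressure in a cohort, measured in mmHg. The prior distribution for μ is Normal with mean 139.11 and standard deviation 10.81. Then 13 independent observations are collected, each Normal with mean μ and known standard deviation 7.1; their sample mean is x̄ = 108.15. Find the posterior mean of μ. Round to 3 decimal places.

Prior precision 1/τ₀² = 1/10.81² = 0.00855753; data precision n/σ² = 13/7.1² = 0.257885.
Posterior precision = 0.00855753 + 0.257885 = 0.266443.
Posterior mean = (0.00855753·139.11 + 0.257885·108.15) / 0.266443 = 109.144.

Posterior mean ≈ 109.144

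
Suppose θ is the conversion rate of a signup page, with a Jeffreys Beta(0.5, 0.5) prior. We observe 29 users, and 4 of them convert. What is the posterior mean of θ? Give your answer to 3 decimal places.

The binomial likelihood is conjugate to the Beta prior: with 4 successes and 25 failures, the posterior is Beta(0.5+4, 0.5+25) = Beta(4.5, 25.5).
E[θ | data] = 4.5/(4.5+25.5) = 0.150.

Posterior mean ≈ 0.150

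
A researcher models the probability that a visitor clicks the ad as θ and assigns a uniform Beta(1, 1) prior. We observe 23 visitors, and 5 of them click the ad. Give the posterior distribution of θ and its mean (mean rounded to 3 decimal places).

Posterior: Beta(6, 19); mean ≈ 0.240

Observing 5 successes and 18 failures updates Beta(1, 1) by adding the success and failure counts to the two shape parameters: α = 1+5 = 6, β = 1+18 = 19.
Posterior mean = α/(α+β) = 6/25 = 0.240.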